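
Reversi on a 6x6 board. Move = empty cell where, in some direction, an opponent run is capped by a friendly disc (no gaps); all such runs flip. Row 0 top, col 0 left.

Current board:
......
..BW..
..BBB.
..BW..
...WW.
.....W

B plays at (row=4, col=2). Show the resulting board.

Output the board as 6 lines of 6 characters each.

Answer: ......
..BW..
..BBB.
..BB..
..BWW.
.....W

Derivation:
Place B at (4,2); scan 8 dirs for brackets.
Dir NW: first cell '.' (not opp) -> no flip
Dir N: first cell 'B' (not opp) -> no flip
Dir NE: opp run (3,3) capped by B -> flip
Dir W: first cell '.' (not opp) -> no flip
Dir E: opp run (4,3) (4,4), next='.' -> no flip
Dir SW: first cell '.' (not opp) -> no flip
Dir S: first cell '.' (not opp) -> no flip
Dir SE: first cell '.' (not opp) -> no flip
All flips: (3,3)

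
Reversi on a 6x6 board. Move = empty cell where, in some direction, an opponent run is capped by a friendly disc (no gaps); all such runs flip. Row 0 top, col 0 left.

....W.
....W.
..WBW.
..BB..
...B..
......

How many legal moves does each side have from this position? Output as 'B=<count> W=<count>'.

Answer: B=6 W=3

Derivation:
-- B to move --
(0,3): no bracket -> illegal
(0,5): flips 1 -> legal
(1,1): flips 1 -> legal
(1,2): flips 1 -> legal
(1,3): no bracket -> illegal
(1,5): flips 1 -> legal
(2,1): flips 1 -> legal
(2,5): flips 1 -> legal
(3,1): no bracket -> illegal
(3,4): no bracket -> illegal
(3,5): no bracket -> illegal
B mobility = 6
-- W to move --
(1,2): no bracket -> illegal
(1,3): no bracket -> illegal
(2,1): no bracket -> illegal
(3,1): no bracket -> illegal
(3,4): no bracket -> illegal
(4,1): flips 2 -> legal
(4,2): flips 2 -> legal
(4,4): flips 1 -> legal
(5,2): no bracket -> illegal
(5,3): no bracket -> illegal
(5,4): no bracket -> illegal
W mobility = 3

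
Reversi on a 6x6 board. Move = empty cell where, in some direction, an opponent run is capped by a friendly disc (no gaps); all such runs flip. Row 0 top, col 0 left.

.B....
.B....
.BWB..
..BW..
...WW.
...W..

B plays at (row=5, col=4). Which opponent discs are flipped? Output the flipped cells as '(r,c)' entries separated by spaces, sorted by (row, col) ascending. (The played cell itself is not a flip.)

Dir NW: opp run (4,3) capped by B -> flip
Dir N: opp run (4,4), next='.' -> no flip
Dir NE: first cell '.' (not opp) -> no flip
Dir W: opp run (5,3), next='.' -> no flip
Dir E: first cell '.' (not opp) -> no flip
Dir SW: edge -> no flip
Dir S: edge -> no flip
Dir SE: edge -> no flip

Answer: (4,3)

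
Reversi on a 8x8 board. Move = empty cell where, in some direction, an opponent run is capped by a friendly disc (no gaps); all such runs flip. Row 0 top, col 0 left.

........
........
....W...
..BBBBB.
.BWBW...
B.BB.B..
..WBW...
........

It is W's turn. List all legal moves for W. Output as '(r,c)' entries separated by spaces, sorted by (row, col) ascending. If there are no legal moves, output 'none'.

(2,1): no bracket -> illegal
(2,2): flips 2 -> legal
(2,3): no bracket -> illegal
(2,5): no bracket -> illegal
(2,6): flips 1 -> legal
(2,7): no bracket -> illegal
(3,0): no bracket -> illegal
(3,1): no bracket -> illegal
(3,7): no bracket -> illegal
(4,0): flips 1 -> legal
(4,5): no bracket -> illegal
(4,6): flips 2 -> legal
(4,7): no bracket -> illegal
(5,1): no bracket -> illegal
(5,4): no bracket -> illegal
(5,6): no bracket -> illegal
(6,0): no bracket -> illegal
(6,1): no bracket -> illegal
(6,5): no bracket -> illegal
(6,6): flips 1 -> legal
(7,2): no bracket -> illegal
(7,3): no bracket -> illegal
(7,4): no bracket -> illegal

Answer: (2,2) (2,6) (4,0) (4,6) (6,6)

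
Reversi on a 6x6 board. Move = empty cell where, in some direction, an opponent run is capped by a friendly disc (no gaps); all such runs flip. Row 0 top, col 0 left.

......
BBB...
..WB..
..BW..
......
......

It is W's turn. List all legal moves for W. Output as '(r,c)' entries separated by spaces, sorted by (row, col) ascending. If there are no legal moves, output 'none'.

(0,0): flips 1 -> legal
(0,1): no bracket -> illegal
(0,2): flips 1 -> legal
(0,3): no bracket -> illegal
(1,3): flips 1 -> legal
(1,4): no bracket -> illegal
(2,0): no bracket -> illegal
(2,1): no bracket -> illegal
(2,4): flips 1 -> legal
(3,1): flips 1 -> legal
(3,4): no bracket -> illegal
(4,1): no bracket -> illegal
(4,2): flips 1 -> legal
(4,3): no bracket -> illegal

Answer: (0,0) (0,2) (1,3) (2,4) (3,1) (4,2)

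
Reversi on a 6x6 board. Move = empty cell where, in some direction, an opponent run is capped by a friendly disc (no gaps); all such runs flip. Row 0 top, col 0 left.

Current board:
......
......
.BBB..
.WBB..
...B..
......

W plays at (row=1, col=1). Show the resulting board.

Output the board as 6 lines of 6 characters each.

Answer: ......
.W....
.WBB..
.WBB..
...B..
......

Derivation:
Place W at (1,1); scan 8 dirs for brackets.
Dir NW: first cell '.' (not opp) -> no flip
Dir N: first cell '.' (not opp) -> no flip
Dir NE: first cell '.' (not opp) -> no flip
Dir W: first cell '.' (not opp) -> no flip
Dir E: first cell '.' (not opp) -> no flip
Dir SW: first cell '.' (not opp) -> no flip
Dir S: opp run (2,1) capped by W -> flip
Dir SE: opp run (2,2) (3,3), next='.' -> no flip
All flips: (2,1)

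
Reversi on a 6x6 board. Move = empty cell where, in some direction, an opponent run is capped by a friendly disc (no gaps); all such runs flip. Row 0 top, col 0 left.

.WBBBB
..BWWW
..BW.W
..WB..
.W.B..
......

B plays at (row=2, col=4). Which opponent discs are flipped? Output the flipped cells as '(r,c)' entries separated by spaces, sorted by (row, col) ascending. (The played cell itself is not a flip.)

Answer: (1,3) (1,4) (2,3)

Derivation:
Dir NW: opp run (1,3) capped by B -> flip
Dir N: opp run (1,4) capped by B -> flip
Dir NE: opp run (1,5), next=edge -> no flip
Dir W: opp run (2,3) capped by B -> flip
Dir E: opp run (2,5), next=edge -> no flip
Dir SW: first cell 'B' (not opp) -> no flip
Dir S: first cell '.' (not opp) -> no flip
Dir SE: first cell '.' (not opp) -> no flip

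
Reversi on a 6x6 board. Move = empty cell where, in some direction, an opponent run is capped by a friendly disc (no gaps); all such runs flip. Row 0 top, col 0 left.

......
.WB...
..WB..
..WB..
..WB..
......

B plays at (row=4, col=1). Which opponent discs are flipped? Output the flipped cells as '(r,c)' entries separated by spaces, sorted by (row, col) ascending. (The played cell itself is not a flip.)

Dir NW: first cell '.' (not opp) -> no flip
Dir N: first cell '.' (not opp) -> no flip
Dir NE: opp run (3,2) capped by B -> flip
Dir W: first cell '.' (not opp) -> no flip
Dir E: opp run (4,2) capped by B -> flip
Dir SW: first cell '.' (not opp) -> no flip
Dir S: first cell '.' (not opp) -> no flip
Dir SE: first cell '.' (not opp) -> no flip

Answer: (3,2) (4,2)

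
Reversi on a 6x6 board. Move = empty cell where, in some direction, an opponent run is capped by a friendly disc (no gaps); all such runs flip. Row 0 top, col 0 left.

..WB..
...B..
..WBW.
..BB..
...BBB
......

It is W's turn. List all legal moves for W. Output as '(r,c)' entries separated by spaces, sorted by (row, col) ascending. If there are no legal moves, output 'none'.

Answer: (0,4) (4,2) (5,5)

Derivation:
(0,4): flips 2 -> legal
(1,2): no bracket -> illegal
(1,4): no bracket -> illegal
(2,1): no bracket -> illegal
(3,1): no bracket -> illegal
(3,4): no bracket -> illegal
(3,5): no bracket -> illegal
(4,1): no bracket -> illegal
(4,2): flips 2 -> legal
(5,2): no bracket -> illegal
(5,3): no bracket -> illegal
(5,4): no bracket -> illegal
(5,5): flips 2 -> legal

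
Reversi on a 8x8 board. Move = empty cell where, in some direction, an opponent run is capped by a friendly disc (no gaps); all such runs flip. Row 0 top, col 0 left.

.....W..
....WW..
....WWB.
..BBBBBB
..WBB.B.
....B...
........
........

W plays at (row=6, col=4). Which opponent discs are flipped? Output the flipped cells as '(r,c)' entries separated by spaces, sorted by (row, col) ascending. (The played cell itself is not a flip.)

Dir NW: first cell '.' (not opp) -> no flip
Dir N: opp run (5,4) (4,4) (3,4) capped by W -> flip
Dir NE: first cell '.' (not opp) -> no flip
Dir W: first cell '.' (not opp) -> no flip
Dir E: first cell '.' (not opp) -> no flip
Dir SW: first cell '.' (not opp) -> no flip
Dir S: first cell '.' (not opp) -> no flip
Dir SE: first cell '.' (not opp) -> no flip

Answer: (3,4) (4,4) (5,4)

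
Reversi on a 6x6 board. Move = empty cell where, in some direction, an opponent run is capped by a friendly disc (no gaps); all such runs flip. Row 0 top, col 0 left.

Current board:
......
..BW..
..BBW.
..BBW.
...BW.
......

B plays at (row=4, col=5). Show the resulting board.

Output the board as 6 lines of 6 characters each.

Answer: ......
..BW..
..BBW.
..BBB.
...BBB
......

Derivation:
Place B at (4,5); scan 8 dirs for brackets.
Dir NW: opp run (3,4) capped by B -> flip
Dir N: first cell '.' (not opp) -> no flip
Dir NE: edge -> no flip
Dir W: opp run (4,4) capped by B -> flip
Dir E: edge -> no flip
Dir SW: first cell '.' (not opp) -> no flip
Dir S: first cell '.' (not opp) -> no flip
Dir SE: edge -> no flip
All flips: (3,4) (4,4)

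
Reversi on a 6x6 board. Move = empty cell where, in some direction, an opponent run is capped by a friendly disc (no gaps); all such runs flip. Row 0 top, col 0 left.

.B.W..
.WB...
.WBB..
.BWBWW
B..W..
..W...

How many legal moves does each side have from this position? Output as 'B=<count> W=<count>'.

Answer: B=8 W=7

Derivation:
-- B to move --
(0,0): flips 1 -> legal
(0,2): no bracket -> illegal
(0,4): no bracket -> illegal
(1,0): flips 1 -> legal
(1,3): no bracket -> illegal
(1,4): no bracket -> illegal
(2,0): flips 1 -> legal
(2,4): no bracket -> illegal
(2,5): no bracket -> illegal
(3,0): flips 1 -> legal
(4,1): flips 1 -> legal
(4,2): flips 1 -> legal
(4,4): no bracket -> illegal
(4,5): flips 1 -> legal
(5,1): no bracket -> illegal
(5,3): flips 1 -> legal
(5,4): no bracket -> illegal
B mobility = 8
-- W to move --
(0,0): no bracket -> illegal
(0,2): flips 2 -> legal
(1,0): no bracket -> illegal
(1,3): flips 3 -> legal
(1,4): flips 1 -> legal
(2,0): no bracket -> illegal
(2,4): flips 2 -> legal
(3,0): flips 1 -> legal
(4,1): flips 1 -> legal
(4,2): no bracket -> illegal
(4,4): flips 2 -> legal
(5,0): no bracket -> illegal
(5,1): no bracket -> illegal
W mobility = 7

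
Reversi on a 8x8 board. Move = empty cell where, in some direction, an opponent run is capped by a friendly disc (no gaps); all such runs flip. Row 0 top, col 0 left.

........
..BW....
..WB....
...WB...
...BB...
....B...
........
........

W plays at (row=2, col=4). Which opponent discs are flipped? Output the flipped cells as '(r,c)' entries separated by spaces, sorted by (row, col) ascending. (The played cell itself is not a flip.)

Dir NW: first cell 'W' (not opp) -> no flip
Dir N: first cell '.' (not opp) -> no flip
Dir NE: first cell '.' (not opp) -> no flip
Dir W: opp run (2,3) capped by W -> flip
Dir E: first cell '.' (not opp) -> no flip
Dir SW: first cell 'W' (not opp) -> no flip
Dir S: opp run (3,4) (4,4) (5,4), next='.' -> no flip
Dir SE: first cell '.' (not opp) -> no flip

Answer: (2,3)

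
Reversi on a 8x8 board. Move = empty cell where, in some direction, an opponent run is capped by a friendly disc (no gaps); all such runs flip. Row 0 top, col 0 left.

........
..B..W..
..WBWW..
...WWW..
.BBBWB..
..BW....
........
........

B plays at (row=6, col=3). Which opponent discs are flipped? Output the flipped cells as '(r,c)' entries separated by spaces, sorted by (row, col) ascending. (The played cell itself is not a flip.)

Answer: (5,3)

Derivation:
Dir NW: first cell 'B' (not opp) -> no flip
Dir N: opp run (5,3) capped by B -> flip
Dir NE: first cell '.' (not opp) -> no flip
Dir W: first cell '.' (not opp) -> no flip
Dir E: first cell '.' (not opp) -> no flip
Dir SW: first cell '.' (not opp) -> no flip
Dir S: first cell '.' (not opp) -> no flip
Dir SE: first cell '.' (not opp) -> no flip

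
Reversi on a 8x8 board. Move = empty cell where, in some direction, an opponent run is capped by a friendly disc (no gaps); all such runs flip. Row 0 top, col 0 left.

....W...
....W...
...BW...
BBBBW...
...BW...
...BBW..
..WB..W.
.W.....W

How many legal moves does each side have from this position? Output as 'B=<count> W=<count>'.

Answer: B=7 W=6

Derivation:
-- B to move --
(0,3): no bracket -> illegal
(0,5): flips 1 -> legal
(1,3): no bracket -> illegal
(1,5): flips 1 -> legal
(2,5): flips 2 -> legal
(3,5): flips 2 -> legal
(4,5): flips 2 -> legal
(4,6): no bracket -> illegal
(5,1): no bracket -> illegal
(5,2): no bracket -> illegal
(5,6): flips 1 -> legal
(5,7): no bracket -> illegal
(6,0): no bracket -> illegal
(6,1): flips 1 -> legal
(6,4): no bracket -> illegal
(6,5): no bracket -> illegal
(6,7): no bracket -> illegal
(7,0): no bracket -> illegal
(7,2): no bracket -> illegal
(7,3): no bracket -> illegal
(7,5): no bracket -> illegal
(7,6): no bracket -> illegal
B mobility = 7
-- W to move --
(1,2): flips 1 -> legal
(1,3): no bracket -> illegal
(2,0): no bracket -> illegal
(2,1): no bracket -> illegal
(2,2): flips 2 -> legal
(4,0): no bracket -> illegal
(4,1): flips 2 -> legal
(4,2): flips 2 -> legal
(4,5): no bracket -> illegal
(5,2): flips 3 -> legal
(6,4): flips 2 -> legal
(6,5): no bracket -> illegal
(7,2): no bracket -> illegal
(7,3): no bracket -> illegal
(7,4): no bracket -> illegal
W mobility = 6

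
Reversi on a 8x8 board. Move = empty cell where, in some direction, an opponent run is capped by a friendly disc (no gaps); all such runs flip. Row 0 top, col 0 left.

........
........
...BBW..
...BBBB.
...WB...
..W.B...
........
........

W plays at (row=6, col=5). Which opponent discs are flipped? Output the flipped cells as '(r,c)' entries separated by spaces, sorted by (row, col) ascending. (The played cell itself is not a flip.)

Dir NW: opp run (5,4) capped by W -> flip
Dir N: first cell '.' (not opp) -> no flip
Dir NE: first cell '.' (not opp) -> no flip
Dir W: first cell '.' (not opp) -> no flip
Dir E: first cell '.' (not opp) -> no flip
Dir SW: first cell '.' (not opp) -> no flip
Dir S: first cell '.' (not opp) -> no flip
Dir SE: first cell '.' (not opp) -> no flip

Answer: (5,4)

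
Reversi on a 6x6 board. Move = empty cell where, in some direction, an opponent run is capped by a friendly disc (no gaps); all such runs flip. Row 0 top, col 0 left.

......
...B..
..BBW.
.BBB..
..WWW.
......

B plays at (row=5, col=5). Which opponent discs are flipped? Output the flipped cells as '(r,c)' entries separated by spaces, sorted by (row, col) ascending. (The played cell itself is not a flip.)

Answer: (4,4)

Derivation:
Dir NW: opp run (4,4) capped by B -> flip
Dir N: first cell '.' (not opp) -> no flip
Dir NE: edge -> no flip
Dir W: first cell '.' (not opp) -> no flip
Dir E: edge -> no flip
Dir SW: edge -> no flip
Dir S: edge -> no flip
Dir SE: edge -> no flip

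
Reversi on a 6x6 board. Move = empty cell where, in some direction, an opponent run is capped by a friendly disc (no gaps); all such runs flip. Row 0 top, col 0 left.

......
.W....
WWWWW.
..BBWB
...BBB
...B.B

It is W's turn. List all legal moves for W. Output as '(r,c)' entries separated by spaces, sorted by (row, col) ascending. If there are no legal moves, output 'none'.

(2,5): no bracket -> illegal
(3,1): flips 2 -> legal
(4,1): flips 1 -> legal
(4,2): flips 2 -> legal
(5,2): flips 1 -> legal
(5,4): flips 3 -> legal

Answer: (3,1) (4,1) (4,2) (5,2) (5,4)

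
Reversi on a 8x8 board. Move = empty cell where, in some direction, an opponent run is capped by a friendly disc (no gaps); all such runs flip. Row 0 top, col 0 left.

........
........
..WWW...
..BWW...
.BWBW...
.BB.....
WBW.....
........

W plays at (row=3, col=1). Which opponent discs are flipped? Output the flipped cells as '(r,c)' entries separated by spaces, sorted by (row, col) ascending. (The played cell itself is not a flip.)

Dir NW: first cell '.' (not opp) -> no flip
Dir N: first cell '.' (not opp) -> no flip
Dir NE: first cell 'W' (not opp) -> no flip
Dir W: first cell '.' (not opp) -> no flip
Dir E: opp run (3,2) capped by W -> flip
Dir SW: first cell '.' (not opp) -> no flip
Dir S: opp run (4,1) (5,1) (6,1), next='.' -> no flip
Dir SE: first cell 'W' (not opp) -> no flip

Answer: (3,2)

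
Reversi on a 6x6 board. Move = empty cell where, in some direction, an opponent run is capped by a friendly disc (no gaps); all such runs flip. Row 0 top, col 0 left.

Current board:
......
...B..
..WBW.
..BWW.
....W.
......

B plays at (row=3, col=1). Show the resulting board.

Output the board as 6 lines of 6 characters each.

Answer: ......
...B..
..BBW.
.BBWW.
....W.
......

Derivation:
Place B at (3,1); scan 8 dirs for brackets.
Dir NW: first cell '.' (not opp) -> no flip
Dir N: first cell '.' (not opp) -> no flip
Dir NE: opp run (2,2) capped by B -> flip
Dir W: first cell '.' (not opp) -> no flip
Dir E: first cell 'B' (not opp) -> no flip
Dir SW: first cell '.' (not opp) -> no flip
Dir S: first cell '.' (not opp) -> no flip
Dir SE: first cell '.' (not opp) -> no flip
All flips: (2,2)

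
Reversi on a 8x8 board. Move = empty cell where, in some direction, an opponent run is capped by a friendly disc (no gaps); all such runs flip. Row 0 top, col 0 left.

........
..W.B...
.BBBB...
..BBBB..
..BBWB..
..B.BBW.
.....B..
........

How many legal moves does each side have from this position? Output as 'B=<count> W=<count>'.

Answer: B=7 W=11

Derivation:
-- B to move --
(0,1): flips 1 -> legal
(0,2): flips 1 -> legal
(0,3): flips 1 -> legal
(1,1): no bracket -> illegal
(1,3): no bracket -> illegal
(4,6): no bracket -> illegal
(4,7): flips 1 -> legal
(5,3): flips 1 -> legal
(5,7): flips 1 -> legal
(6,6): no bracket -> illegal
(6,7): flips 1 -> legal
B mobility = 7
-- W to move --
(0,3): no bracket -> illegal
(0,4): flips 3 -> legal
(0,5): no bracket -> illegal
(1,0): no bracket -> illegal
(1,1): flips 2 -> legal
(1,3): no bracket -> illegal
(1,5): no bracket -> illegal
(2,0): no bracket -> illegal
(2,5): no bracket -> illegal
(2,6): flips 1 -> legal
(3,0): flips 1 -> legal
(3,1): no bracket -> illegal
(3,6): no bracket -> illegal
(4,1): flips 2 -> legal
(4,6): flips 1 -> legal
(5,1): no bracket -> illegal
(5,3): flips 2 -> legal
(6,1): no bracket -> illegal
(6,2): flips 4 -> legal
(6,3): no bracket -> illegal
(6,4): flips 1 -> legal
(6,6): flips 1 -> legal
(7,4): flips 1 -> legal
(7,5): no bracket -> illegal
(7,6): no bracket -> illegal
W mobility = 11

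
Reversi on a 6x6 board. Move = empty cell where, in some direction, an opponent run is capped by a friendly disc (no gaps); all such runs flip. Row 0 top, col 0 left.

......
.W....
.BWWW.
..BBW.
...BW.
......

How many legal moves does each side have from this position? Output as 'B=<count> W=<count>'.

Answer: B=10 W=6

Derivation:
-- B to move --
(0,0): flips 2 -> legal
(0,1): flips 1 -> legal
(0,2): no bracket -> illegal
(1,0): no bracket -> illegal
(1,2): flips 1 -> legal
(1,3): flips 1 -> legal
(1,4): flips 1 -> legal
(1,5): flips 1 -> legal
(2,0): no bracket -> illegal
(2,5): flips 4 -> legal
(3,1): no bracket -> illegal
(3,5): flips 1 -> legal
(4,5): flips 1 -> legal
(5,3): no bracket -> illegal
(5,4): no bracket -> illegal
(5,5): flips 1 -> legal
B mobility = 10
-- W to move --
(1,0): no bracket -> illegal
(1,2): no bracket -> illegal
(2,0): flips 1 -> legal
(3,0): no bracket -> illegal
(3,1): flips 3 -> legal
(4,1): flips 1 -> legal
(4,2): flips 3 -> legal
(5,2): flips 1 -> legal
(5,3): flips 2 -> legal
(5,4): no bracket -> illegal
W mobility = 6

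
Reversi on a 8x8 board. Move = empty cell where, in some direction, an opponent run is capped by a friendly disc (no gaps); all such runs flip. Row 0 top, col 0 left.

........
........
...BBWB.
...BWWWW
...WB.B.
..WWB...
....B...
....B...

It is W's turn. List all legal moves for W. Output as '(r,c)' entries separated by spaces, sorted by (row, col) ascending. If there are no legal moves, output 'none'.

(1,2): flips 1 -> legal
(1,3): flips 3 -> legal
(1,4): flips 1 -> legal
(1,5): flips 1 -> legal
(1,6): flips 1 -> legal
(1,7): flips 1 -> legal
(2,2): flips 2 -> legal
(2,7): flips 1 -> legal
(3,2): flips 1 -> legal
(4,2): no bracket -> illegal
(4,5): flips 1 -> legal
(4,7): no bracket -> illegal
(5,5): flips 2 -> legal
(5,6): flips 1 -> legal
(5,7): flips 1 -> legal
(6,3): no bracket -> illegal
(6,5): flips 1 -> legal
(7,3): no bracket -> illegal
(7,5): flips 1 -> legal

Answer: (1,2) (1,3) (1,4) (1,5) (1,6) (1,7) (2,2) (2,7) (3,2) (4,5) (5,5) (5,6) (5,7) (6,5) (7,5)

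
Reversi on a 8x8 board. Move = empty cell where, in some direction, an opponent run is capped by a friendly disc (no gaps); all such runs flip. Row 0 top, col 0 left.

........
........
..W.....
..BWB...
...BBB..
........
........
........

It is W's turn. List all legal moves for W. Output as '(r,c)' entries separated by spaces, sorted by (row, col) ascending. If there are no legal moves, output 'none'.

(2,1): no bracket -> illegal
(2,3): no bracket -> illegal
(2,4): no bracket -> illegal
(2,5): no bracket -> illegal
(3,1): flips 1 -> legal
(3,5): flips 1 -> legal
(3,6): no bracket -> illegal
(4,1): no bracket -> illegal
(4,2): flips 1 -> legal
(4,6): no bracket -> illegal
(5,2): no bracket -> illegal
(5,3): flips 1 -> legal
(5,4): no bracket -> illegal
(5,5): flips 1 -> legal
(5,6): no bracket -> illegal

Answer: (3,1) (3,5) (4,2) (5,3) (5,5)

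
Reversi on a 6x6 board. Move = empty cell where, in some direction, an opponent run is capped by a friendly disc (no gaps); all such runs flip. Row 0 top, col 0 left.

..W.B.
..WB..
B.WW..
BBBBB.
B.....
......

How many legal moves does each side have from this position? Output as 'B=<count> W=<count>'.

-- B to move --
(0,1): flips 2 -> legal
(0,3): no bracket -> illegal
(1,1): flips 2 -> legal
(1,4): flips 1 -> legal
(2,1): no bracket -> illegal
(2,4): no bracket -> illegal
B mobility = 3
-- W to move --
(0,3): flips 1 -> legal
(0,5): no bracket -> illegal
(1,0): no bracket -> illegal
(1,1): no bracket -> illegal
(1,4): flips 1 -> legal
(1,5): no bracket -> illegal
(2,1): no bracket -> illegal
(2,4): flips 1 -> legal
(2,5): no bracket -> illegal
(3,5): no bracket -> illegal
(4,1): flips 1 -> legal
(4,2): flips 1 -> legal
(4,3): flips 1 -> legal
(4,4): flips 1 -> legal
(4,5): flips 1 -> legal
(5,0): no bracket -> illegal
(5,1): no bracket -> illegal
W mobility = 8

Answer: B=3 W=8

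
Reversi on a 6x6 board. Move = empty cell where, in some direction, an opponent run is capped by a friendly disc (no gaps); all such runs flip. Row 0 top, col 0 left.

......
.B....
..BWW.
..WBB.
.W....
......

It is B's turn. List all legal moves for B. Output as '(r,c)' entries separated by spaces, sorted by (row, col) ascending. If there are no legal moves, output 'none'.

Answer: (1,2) (1,3) (1,4) (1,5) (2,5) (3,1) (4,2)

Derivation:
(1,2): flips 1 -> legal
(1,3): flips 1 -> legal
(1,4): flips 1 -> legal
(1,5): flips 1 -> legal
(2,1): no bracket -> illegal
(2,5): flips 2 -> legal
(3,0): no bracket -> illegal
(3,1): flips 1 -> legal
(3,5): no bracket -> illegal
(4,0): no bracket -> illegal
(4,2): flips 1 -> legal
(4,3): no bracket -> illegal
(5,0): no bracket -> illegal
(5,1): no bracket -> illegal
(5,2): no bracket -> illegal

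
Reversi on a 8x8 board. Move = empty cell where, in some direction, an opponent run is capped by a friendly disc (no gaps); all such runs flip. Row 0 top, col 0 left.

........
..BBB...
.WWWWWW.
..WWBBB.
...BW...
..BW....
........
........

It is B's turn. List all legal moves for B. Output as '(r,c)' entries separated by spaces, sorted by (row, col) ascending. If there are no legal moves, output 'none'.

(1,0): flips 2 -> legal
(1,1): no bracket -> illegal
(1,5): flips 1 -> legal
(1,6): flips 2 -> legal
(1,7): flips 1 -> legal
(2,0): no bracket -> illegal
(2,7): no bracket -> illegal
(3,0): flips 1 -> legal
(3,1): flips 3 -> legal
(3,7): no bracket -> illegal
(4,1): flips 2 -> legal
(4,2): flips 2 -> legal
(4,5): flips 1 -> legal
(5,4): flips 2 -> legal
(5,5): no bracket -> illegal
(6,2): flips 2 -> legal
(6,3): flips 1 -> legal
(6,4): no bracket -> illegal

Answer: (1,0) (1,5) (1,6) (1,7) (3,0) (3,1) (4,1) (4,2) (4,5) (5,4) (6,2) (6,3)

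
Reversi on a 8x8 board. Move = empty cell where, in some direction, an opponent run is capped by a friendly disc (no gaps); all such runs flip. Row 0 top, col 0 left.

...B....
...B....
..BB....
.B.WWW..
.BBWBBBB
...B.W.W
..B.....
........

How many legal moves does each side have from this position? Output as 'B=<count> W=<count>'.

-- B to move --
(2,4): flips 3 -> legal
(2,5): flips 1 -> legal
(2,6): flips 1 -> legal
(3,2): no bracket -> illegal
(3,6): no bracket -> illegal
(5,2): no bracket -> illegal
(5,4): no bracket -> illegal
(5,6): no bracket -> illegal
(6,4): flips 1 -> legal
(6,5): flips 1 -> legal
(6,6): flips 1 -> legal
(6,7): flips 1 -> legal
B mobility = 7
-- W to move --
(0,2): no bracket -> illegal
(0,4): no bracket -> illegal
(1,1): flips 1 -> legal
(1,2): flips 1 -> legal
(1,4): no bracket -> illegal
(2,0): no bracket -> illegal
(2,1): no bracket -> illegal
(2,4): no bracket -> illegal
(3,0): no bracket -> illegal
(3,2): no bracket -> illegal
(3,6): no bracket -> illegal
(3,7): flips 2 -> legal
(4,0): flips 2 -> legal
(5,0): no bracket -> illegal
(5,1): flips 1 -> legal
(5,2): no bracket -> illegal
(5,4): flips 1 -> legal
(5,6): flips 1 -> legal
(6,1): no bracket -> illegal
(6,3): flips 1 -> legal
(6,4): no bracket -> illegal
(7,1): flips 3 -> legal
(7,2): no bracket -> illegal
(7,3): no bracket -> illegal
W mobility = 9

Answer: B=7 W=9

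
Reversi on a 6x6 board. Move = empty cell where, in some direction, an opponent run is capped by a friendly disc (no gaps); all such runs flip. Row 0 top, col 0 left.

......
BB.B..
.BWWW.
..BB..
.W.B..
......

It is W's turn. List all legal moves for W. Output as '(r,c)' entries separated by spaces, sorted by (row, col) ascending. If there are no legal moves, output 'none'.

Answer: (0,0) (0,2) (0,3) (0,4) (2,0) (4,2) (4,4) (5,3)

Derivation:
(0,0): flips 1 -> legal
(0,1): no bracket -> illegal
(0,2): flips 1 -> legal
(0,3): flips 1 -> legal
(0,4): flips 1 -> legal
(1,2): no bracket -> illegal
(1,4): no bracket -> illegal
(2,0): flips 1 -> legal
(3,0): no bracket -> illegal
(3,1): no bracket -> illegal
(3,4): no bracket -> illegal
(4,2): flips 2 -> legal
(4,4): flips 1 -> legal
(5,2): no bracket -> illegal
(5,3): flips 2 -> legal
(5,4): no bracket -> illegal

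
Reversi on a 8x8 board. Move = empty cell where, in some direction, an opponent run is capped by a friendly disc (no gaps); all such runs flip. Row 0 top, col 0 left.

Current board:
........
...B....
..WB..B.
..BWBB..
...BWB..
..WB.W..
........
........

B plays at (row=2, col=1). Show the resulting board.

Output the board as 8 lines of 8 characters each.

Answer: ........
...B....
.BBB..B.
..BWBB..
...BWB..
..WB.W..
........
........

Derivation:
Place B at (2,1); scan 8 dirs for brackets.
Dir NW: first cell '.' (not opp) -> no flip
Dir N: first cell '.' (not opp) -> no flip
Dir NE: first cell '.' (not opp) -> no flip
Dir W: first cell '.' (not opp) -> no flip
Dir E: opp run (2,2) capped by B -> flip
Dir SW: first cell '.' (not opp) -> no flip
Dir S: first cell '.' (not opp) -> no flip
Dir SE: first cell 'B' (not opp) -> no flip
All flips: (2,2)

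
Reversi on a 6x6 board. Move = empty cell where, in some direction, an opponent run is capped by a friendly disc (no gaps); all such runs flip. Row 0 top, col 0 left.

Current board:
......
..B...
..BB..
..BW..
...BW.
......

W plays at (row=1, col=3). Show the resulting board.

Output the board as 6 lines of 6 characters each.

Answer: ......
..BW..
..BW..
..BW..
...BW.
......

Derivation:
Place W at (1,3); scan 8 dirs for brackets.
Dir NW: first cell '.' (not opp) -> no flip
Dir N: first cell '.' (not opp) -> no flip
Dir NE: first cell '.' (not opp) -> no flip
Dir W: opp run (1,2), next='.' -> no flip
Dir E: first cell '.' (not opp) -> no flip
Dir SW: opp run (2,2), next='.' -> no flip
Dir S: opp run (2,3) capped by W -> flip
Dir SE: first cell '.' (not opp) -> no flip
All flips: (2,3)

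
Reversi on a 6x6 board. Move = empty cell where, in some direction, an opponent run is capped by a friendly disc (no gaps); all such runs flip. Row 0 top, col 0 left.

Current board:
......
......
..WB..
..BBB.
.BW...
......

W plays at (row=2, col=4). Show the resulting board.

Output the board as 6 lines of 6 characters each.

Place W at (2,4); scan 8 dirs for brackets.
Dir NW: first cell '.' (not opp) -> no flip
Dir N: first cell '.' (not opp) -> no flip
Dir NE: first cell '.' (not opp) -> no flip
Dir W: opp run (2,3) capped by W -> flip
Dir E: first cell '.' (not opp) -> no flip
Dir SW: opp run (3,3) capped by W -> flip
Dir S: opp run (3,4), next='.' -> no flip
Dir SE: first cell '.' (not opp) -> no flip
All flips: (2,3) (3,3)

Answer: ......
......
..WWW.
..BWB.
.BW...
......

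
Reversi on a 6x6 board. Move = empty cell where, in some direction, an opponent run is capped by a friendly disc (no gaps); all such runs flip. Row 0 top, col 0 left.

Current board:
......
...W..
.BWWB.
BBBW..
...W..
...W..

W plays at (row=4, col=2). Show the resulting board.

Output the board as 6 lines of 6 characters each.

Answer: ......
...W..
.BWWB.
BBWW..
..WW..
...W..

Derivation:
Place W at (4,2); scan 8 dirs for brackets.
Dir NW: opp run (3,1), next='.' -> no flip
Dir N: opp run (3,2) capped by W -> flip
Dir NE: first cell 'W' (not opp) -> no flip
Dir W: first cell '.' (not opp) -> no flip
Dir E: first cell 'W' (not opp) -> no flip
Dir SW: first cell '.' (not opp) -> no flip
Dir S: first cell '.' (not opp) -> no flip
Dir SE: first cell 'W' (not opp) -> no flip
All flips: (3,2)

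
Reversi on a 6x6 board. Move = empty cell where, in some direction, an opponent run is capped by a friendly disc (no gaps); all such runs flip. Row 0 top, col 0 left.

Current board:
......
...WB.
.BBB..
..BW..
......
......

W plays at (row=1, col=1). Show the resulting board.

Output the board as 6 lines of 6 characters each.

Place W at (1,1); scan 8 dirs for brackets.
Dir NW: first cell '.' (not opp) -> no flip
Dir N: first cell '.' (not opp) -> no flip
Dir NE: first cell '.' (not opp) -> no flip
Dir W: first cell '.' (not opp) -> no flip
Dir E: first cell '.' (not opp) -> no flip
Dir SW: first cell '.' (not opp) -> no flip
Dir S: opp run (2,1), next='.' -> no flip
Dir SE: opp run (2,2) capped by W -> flip
All flips: (2,2)

Answer: ......
.W.WB.
.BWB..
..BW..
......
......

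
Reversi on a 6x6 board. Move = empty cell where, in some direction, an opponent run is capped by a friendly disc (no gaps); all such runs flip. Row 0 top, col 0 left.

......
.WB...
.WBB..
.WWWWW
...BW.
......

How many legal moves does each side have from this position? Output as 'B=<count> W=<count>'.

Answer: B=10 W=10

Derivation:
-- B to move --
(0,0): flips 1 -> legal
(0,1): no bracket -> illegal
(0,2): no bracket -> illegal
(1,0): flips 3 -> legal
(2,0): flips 1 -> legal
(2,4): no bracket -> illegal
(2,5): flips 1 -> legal
(3,0): flips 1 -> legal
(4,0): flips 1 -> legal
(4,1): flips 1 -> legal
(4,2): flips 1 -> legal
(4,5): flips 2 -> legal
(5,3): no bracket -> illegal
(5,4): no bracket -> illegal
(5,5): flips 2 -> legal
B mobility = 10
-- W to move --
(0,1): flips 2 -> legal
(0,2): flips 2 -> legal
(0,3): flips 1 -> legal
(1,3): flips 3 -> legal
(1,4): flips 1 -> legal
(2,4): flips 2 -> legal
(4,2): flips 1 -> legal
(5,2): flips 1 -> legal
(5,3): flips 1 -> legal
(5,4): flips 1 -> legal
W mobility = 10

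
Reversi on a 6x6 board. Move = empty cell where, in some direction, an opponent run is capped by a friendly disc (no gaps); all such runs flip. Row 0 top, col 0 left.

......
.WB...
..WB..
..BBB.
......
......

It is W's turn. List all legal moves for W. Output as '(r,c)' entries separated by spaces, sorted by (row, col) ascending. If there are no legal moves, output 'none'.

(0,1): no bracket -> illegal
(0,2): flips 1 -> legal
(0,3): no bracket -> illegal
(1,3): flips 1 -> legal
(1,4): no bracket -> illegal
(2,1): no bracket -> illegal
(2,4): flips 1 -> legal
(2,5): no bracket -> illegal
(3,1): no bracket -> illegal
(3,5): no bracket -> illegal
(4,1): no bracket -> illegal
(4,2): flips 1 -> legal
(4,3): no bracket -> illegal
(4,4): flips 1 -> legal
(4,5): no bracket -> illegal

Answer: (0,2) (1,3) (2,4) (4,2) (4,4)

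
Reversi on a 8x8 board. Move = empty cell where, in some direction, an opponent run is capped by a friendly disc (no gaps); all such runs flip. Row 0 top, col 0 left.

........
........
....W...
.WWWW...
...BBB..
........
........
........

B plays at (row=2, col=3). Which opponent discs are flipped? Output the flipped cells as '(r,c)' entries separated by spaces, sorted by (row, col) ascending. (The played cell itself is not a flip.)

Answer: (3,3) (3,4)

Derivation:
Dir NW: first cell '.' (not opp) -> no flip
Dir N: first cell '.' (not opp) -> no flip
Dir NE: first cell '.' (not opp) -> no flip
Dir W: first cell '.' (not opp) -> no flip
Dir E: opp run (2,4), next='.' -> no flip
Dir SW: opp run (3,2), next='.' -> no flip
Dir S: opp run (3,3) capped by B -> flip
Dir SE: opp run (3,4) capped by B -> flip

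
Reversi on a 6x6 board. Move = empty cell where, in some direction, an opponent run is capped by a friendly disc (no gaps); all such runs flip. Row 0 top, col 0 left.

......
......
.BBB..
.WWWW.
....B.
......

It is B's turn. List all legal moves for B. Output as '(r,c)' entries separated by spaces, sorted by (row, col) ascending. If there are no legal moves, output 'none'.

(2,0): no bracket -> illegal
(2,4): flips 1 -> legal
(2,5): no bracket -> illegal
(3,0): no bracket -> illegal
(3,5): no bracket -> illegal
(4,0): flips 1 -> legal
(4,1): flips 2 -> legal
(4,2): flips 1 -> legal
(4,3): flips 2 -> legal
(4,5): flips 1 -> legal

Answer: (2,4) (4,0) (4,1) (4,2) (4,3) (4,5)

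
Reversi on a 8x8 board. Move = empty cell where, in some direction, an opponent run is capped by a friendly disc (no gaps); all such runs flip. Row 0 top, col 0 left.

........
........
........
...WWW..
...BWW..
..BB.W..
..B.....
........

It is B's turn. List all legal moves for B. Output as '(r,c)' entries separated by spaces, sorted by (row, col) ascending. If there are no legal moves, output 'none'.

(2,2): no bracket -> illegal
(2,3): flips 1 -> legal
(2,4): no bracket -> illegal
(2,5): flips 1 -> legal
(2,6): flips 2 -> legal
(3,2): no bracket -> illegal
(3,6): no bracket -> illegal
(4,2): no bracket -> illegal
(4,6): flips 2 -> legal
(5,4): no bracket -> illegal
(5,6): no bracket -> illegal
(6,4): no bracket -> illegal
(6,5): no bracket -> illegal
(6,6): no bracket -> illegal

Answer: (2,3) (2,5) (2,6) (4,6)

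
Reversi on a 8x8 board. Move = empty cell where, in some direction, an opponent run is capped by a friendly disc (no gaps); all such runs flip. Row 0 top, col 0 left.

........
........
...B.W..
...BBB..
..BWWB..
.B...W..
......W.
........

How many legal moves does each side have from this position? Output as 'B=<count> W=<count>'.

-- B to move --
(1,4): no bracket -> illegal
(1,5): flips 1 -> legal
(1,6): flips 1 -> legal
(2,4): no bracket -> illegal
(2,6): no bracket -> illegal
(3,2): no bracket -> illegal
(3,6): no bracket -> illegal
(4,6): no bracket -> illegal
(5,2): flips 1 -> legal
(5,3): flips 2 -> legal
(5,4): flips 1 -> legal
(5,6): no bracket -> illegal
(5,7): no bracket -> illegal
(6,4): no bracket -> illegal
(6,5): flips 1 -> legal
(6,7): no bracket -> illegal
(7,5): no bracket -> illegal
(7,6): no bracket -> illegal
(7,7): flips 3 -> legal
B mobility = 7
-- W to move --
(1,2): no bracket -> illegal
(1,3): flips 2 -> legal
(1,4): no bracket -> illegal
(2,2): flips 1 -> legal
(2,4): flips 1 -> legal
(2,6): flips 1 -> legal
(3,1): no bracket -> illegal
(3,2): no bracket -> illegal
(3,6): no bracket -> illegal
(4,0): no bracket -> illegal
(4,1): flips 1 -> legal
(4,6): flips 1 -> legal
(5,0): no bracket -> illegal
(5,2): no bracket -> illegal
(5,3): no bracket -> illegal
(5,4): no bracket -> illegal
(5,6): no bracket -> illegal
(6,0): no bracket -> illegal
(6,1): no bracket -> illegal
(6,2): no bracket -> illegal
W mobility = 6

Answer: B=7 W=6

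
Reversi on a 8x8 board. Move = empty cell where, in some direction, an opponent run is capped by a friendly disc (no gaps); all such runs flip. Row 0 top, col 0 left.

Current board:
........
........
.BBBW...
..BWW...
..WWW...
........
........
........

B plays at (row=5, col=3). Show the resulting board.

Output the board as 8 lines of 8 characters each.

Answer: ........
........
.BBBW...
..BBW...
..WBW...
...B....
........
........

Derivation:
Place B at (5,3); scan 8 dirs for brackets.
Dir NW: opp run (4,2), next='.' -> no flip
Dir N: opp run (4,3) (3,3) capped by B -> flip
Dir NE: opp run (4,4), next='.' -> no flip
Dir W: first cell '.' (not opp) -> no flip
Dir E: first cell '.' (not opp) -> no flip
Dir SW: first cell '.' (not opp) -> no flip
Dir S: first cell '.' (not opp) -> no flip
Dir SE: first cell '.' (not opp) -> no flip
All flips: (3,3) (4,3)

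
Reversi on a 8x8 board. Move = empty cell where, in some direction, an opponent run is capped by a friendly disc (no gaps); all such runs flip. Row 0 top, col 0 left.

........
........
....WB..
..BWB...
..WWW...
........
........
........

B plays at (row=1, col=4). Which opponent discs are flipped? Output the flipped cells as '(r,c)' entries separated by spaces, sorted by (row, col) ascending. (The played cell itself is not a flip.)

Dir NW: first cell '.' (not opp) -> no flip
Dir N: first cell '.' (not opp) -> no flip
Dir NE: first cell '.' (not opp) -> no flip
Dir W: first cell '.' (not opp) -> no flip
Dir E: first cell '.' (not opp) -> no flip
Dir SW: first cell '.' (not opp) -> no flip
Dir S: opp run (2,4) capped by B -> flip
Dir SE: first cell 'B' (not opp) -> no flip

Answer: (2,4)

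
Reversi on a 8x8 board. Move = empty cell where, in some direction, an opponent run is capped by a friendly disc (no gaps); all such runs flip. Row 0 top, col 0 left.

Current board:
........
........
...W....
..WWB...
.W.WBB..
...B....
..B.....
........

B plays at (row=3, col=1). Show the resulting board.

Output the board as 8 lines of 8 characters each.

Answer: ........
........
...W....
.BBBB...
.W.WBB..
...B....
..B.....
........

Derivation:
Place B at (3,1); scan 8 dirs for brackets.
Dir NW: first cell '.' (not opp) -> no flip
Dir N: first cell '.' (not opp) -> no flip
Dir NE: first cell '.' (not opp) -> no flip
Dir W: first cell '.' (not opp) -> no flip
Dir E: opp run (3,2) (3,3) capped by B -> flip
Dir SW: first cell '.' (not opp) -> no flip
Dir S: opp run (4,1), next='.' -> no flip
Dir SE: first cell '.' (not opp) -> no flip
All flips: (3,2) (3,3)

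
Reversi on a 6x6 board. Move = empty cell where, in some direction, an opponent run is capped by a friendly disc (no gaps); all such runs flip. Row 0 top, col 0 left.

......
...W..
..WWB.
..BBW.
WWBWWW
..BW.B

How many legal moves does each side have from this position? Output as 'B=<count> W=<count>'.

Answer: B=11 W=6

Derivation:
-- B to move --
(0,2): flips 1 -> legal
(0,3): flips 2 -> legal
(0,4): no bracket -> illegal
(1,1): flips 1 -> legal
(1,2): flips 1 -> legal
(1,4): flips 1 -> legal
(2,1): flips 2 -> legal
(2,5): flips 2 -> legal
(3,0): flips 1 -> legal
(3,1): no bracket -> illegal
(3,5): flips 2 -> legal
(5,0): flips 1 -> legal
(5,1): no bracket -> illegal
(5,4): flips 4 -> legal
B mobility = 11
-- W to move --
(1,4): flips 1 -> legal
(1,5): no bracket -> illegal
(2,1): flips 1 -> legal
(2,5): flips 1 -> legal
(3,1): flips 3 -> legal
(3,5): flips 1 -> legal
(5,1): flips 1 -> legal
(5,4): no bracket -> illegal
W mobility = 6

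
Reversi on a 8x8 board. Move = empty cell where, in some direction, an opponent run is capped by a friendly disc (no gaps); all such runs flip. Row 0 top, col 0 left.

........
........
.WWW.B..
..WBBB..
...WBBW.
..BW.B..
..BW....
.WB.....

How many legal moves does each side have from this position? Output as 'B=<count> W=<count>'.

Answer: B=13 W=11

Derivation:
-- B to move --
(1,0): no bracket -> illegal
(1,1): flips 1 -> legal
(1,2): flips 1 -> legal
(1,3): flips 1 -> legal
(1,4): no bracket -> illegal
(2,0): no bracket -> illegal
(2,4): no bracket -> illegal
(3,0): no bracket -> illegal
(3,1): flips 1 -> legal
(3,6): no bracket -> illegal
(3,7): flips 1 -> legal
(4,1): no bracket -> illegal
(4,2): flips 1 -> legal
(4,7): flips 1 -> legal
(5,4): flips 2 -> legal
(5,6): no bracket -> illegal
(5,7): flips 1 -> legal
(6,0): no bracket -> illegal
(6,1): no bracket -> illegal
(6,4): flips 1 -> legal
(7,0): flips 1 -> legal
(7,3): flips 3 -> legal
(7,4): flips 1 -> legal
B mobility = 13
-- W to move --
(1,4): no bracket -> illegal
(1,5): no bracket -> illegal
(1,6): flips 2 -> legal
(2,4): flips 1 -> legal
(2,6): flips 2 -> legal
(3,6): flips 3 -> legal
(4,1): flips 1 -> legal
(4,2): no bracket -> illegal
(5,1): flips 1 -> legal
(5,4): no bracket -> illegal
(5,6): flips 2 -> legal
(6,1): flips 2 -> legal
(6,4): flips 1 -> legal
(6,5): no bracket -> illegal
(6,6): flips 3 -> legal
(7,3): flips 1 -> legal
W mobility = 11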